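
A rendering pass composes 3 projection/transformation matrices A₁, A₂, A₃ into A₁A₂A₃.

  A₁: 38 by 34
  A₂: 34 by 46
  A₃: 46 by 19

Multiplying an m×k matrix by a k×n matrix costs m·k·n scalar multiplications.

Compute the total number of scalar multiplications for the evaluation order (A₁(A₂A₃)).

54264

(A₂A₃): 34×46 by 46×19 → 34×19, cost 34·46·19 = 29716
(A₁(A₂A₃)): 38×34 by 34×19 → 38×19, cost 38·34·19 = 24548; cumulative 54264
Total: 54264 scalar multiplications.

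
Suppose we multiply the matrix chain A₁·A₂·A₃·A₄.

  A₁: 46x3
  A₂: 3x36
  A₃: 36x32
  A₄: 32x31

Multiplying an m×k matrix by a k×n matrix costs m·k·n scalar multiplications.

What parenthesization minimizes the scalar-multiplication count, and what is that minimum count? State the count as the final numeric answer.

Adjacent pairs: A₁A₂ = 46·3·36 = 4968; A₂A₃ = 3·36·32 = 3456; A₃A₄ = 36·32·31 = 35712.
Length 3: A₁..A₃: k=1: 0+3456+46·3·32=7872; k=2: 4968+0+46·36·32=57960 → min 7872 | A₂..A₄: k=2: 0+35712+3·36·31=39060; k=3: 3456+0+3·32·31=6432 → min 6432.
Length 4: A₁..A₄: k=1: 0+6432+46·3·31=10710; k=2: 4968+35712+46·36·31=92016; k=3: 7872+0+46·32·31=53504 → min 10710.
Optimal parenthesization: (A₁·((A₂·A₃)·A₄)) with cost 10710.

10710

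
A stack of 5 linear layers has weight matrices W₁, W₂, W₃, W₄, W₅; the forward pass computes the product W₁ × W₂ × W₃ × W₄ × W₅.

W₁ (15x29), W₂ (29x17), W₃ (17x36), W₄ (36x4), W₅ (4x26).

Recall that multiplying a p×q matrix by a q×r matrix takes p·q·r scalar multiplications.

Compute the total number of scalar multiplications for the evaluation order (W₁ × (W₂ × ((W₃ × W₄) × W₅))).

(W₃ × W₄): 17×36 by 36×4 → 17×4, cost 17·36·4 = 2448
((W₃ × W₄) × W₅): 17×4 by 4×26 → 17×26, cost 17·4·26 = 1768; cumulative 4216
(W₂ × ((W₃ × W₄) × W₅)): 29×17 by 17×26 → 29×26, cost 29·17·26 = 12818; cumulative 17034
(W₁ × (W₂ × ((W₃ × W₄) × W₅))): 15×29 by 29×26 → 15×26, cost 15·29·26 = 11310; cumulative 28344
Total: 28344 scalar multiplications.

28344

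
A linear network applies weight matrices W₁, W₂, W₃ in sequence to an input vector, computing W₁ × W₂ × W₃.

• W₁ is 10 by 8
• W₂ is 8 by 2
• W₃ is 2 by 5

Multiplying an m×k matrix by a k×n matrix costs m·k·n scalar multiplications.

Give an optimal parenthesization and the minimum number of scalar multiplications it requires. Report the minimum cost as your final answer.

(W₁ × (W₂ × W₃)): cost 480.
((W₁ × W₂) × W₃): cost 260.
Optimal: ((W₁ × W₂) × W₃) with cost 260.

260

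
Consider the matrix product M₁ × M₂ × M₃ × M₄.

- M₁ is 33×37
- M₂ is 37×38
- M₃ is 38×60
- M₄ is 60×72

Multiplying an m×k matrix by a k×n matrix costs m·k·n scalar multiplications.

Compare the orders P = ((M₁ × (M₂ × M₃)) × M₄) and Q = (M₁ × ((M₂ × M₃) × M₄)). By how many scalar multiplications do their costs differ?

31932

Order P = ((M₁ × (M₂ × M₃)) × M₄): (M₂ × M₃): 37×38 by 38×60 → 37×60, cost 37·38·60 = 84360; (M₁ × (M₂ × M₃)): 33×37 by 37×60 → 33×60, cost 33·37·60 = 73260; cumulative 157620; ((M₁ × (M₂ × M₃)) × M₄): 33×60 by 60×72 → 33×72, cost 33·60·72 = 142560; cumulative 300180. Total 300180.
Order Q = (M₁ × ((M₂ × M₃) × M₄)): (M₂ × M₃): 37×38 by 38×60 → 37×60, cost 37·38·60 = 84360; ((M₂ × M₃) × M₄): 37×60 by 60×72 → 37×72, cost 37·60·72 = 159840; cumulative 244200; (M₁ × ((M₂ × M₃) × M₄)): 33×37 by 37×72 → 33×72, cost 33·37·72 = 87912; cumulative 332112. Total 332112.
Difference: |300180 − 332112| = 31932.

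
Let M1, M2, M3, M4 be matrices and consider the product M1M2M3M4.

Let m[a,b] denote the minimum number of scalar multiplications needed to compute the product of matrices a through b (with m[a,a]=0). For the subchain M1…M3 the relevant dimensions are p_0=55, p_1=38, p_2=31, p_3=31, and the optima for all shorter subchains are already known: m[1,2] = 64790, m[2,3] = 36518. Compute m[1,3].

101308

m[1,3] = min over k∈[1,2] of m[1,k]+m[k+1,3]+p_{0}·p_k·p_{3}.
k=1: 0 + 36518 + 55·38·31 = 101308; k=2: 64790 + 0 + 55·31·31 = 117645.
Minimum: 101308 at k=1.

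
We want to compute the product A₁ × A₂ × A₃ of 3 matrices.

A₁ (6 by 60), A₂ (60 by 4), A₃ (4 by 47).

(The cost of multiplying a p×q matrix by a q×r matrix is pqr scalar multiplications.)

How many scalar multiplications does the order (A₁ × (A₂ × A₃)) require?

28200

(A₂ × A₃): 60×4 by 4×47 → 60×47, cost 60·4·47 = 11280
(A₁ × (A₂ × A₃)): 6×60 by 60×47 → 6×47, cost 6·60·47 = 16920; cumulative 28200
Total: 28200 scalar multiplications.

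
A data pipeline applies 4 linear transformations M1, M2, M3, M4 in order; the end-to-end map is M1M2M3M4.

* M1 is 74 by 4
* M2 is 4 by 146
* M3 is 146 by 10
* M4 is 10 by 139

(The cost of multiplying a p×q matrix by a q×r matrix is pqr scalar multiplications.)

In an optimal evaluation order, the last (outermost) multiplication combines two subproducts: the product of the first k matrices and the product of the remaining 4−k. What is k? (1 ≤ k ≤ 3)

1

Adjacent pairs: M1M2 = 74·4·146 = 43216; M2M3 = 4·146·10 = 5840; M3M4 = 146·10·139 = 202940.
Length 3: M1..M3: k=1: 0+5840+74·4·10=8800; k=2: 43216+0+74·146·10=151256 → min 8800 | M2..M4: k=2: 0+202940+4·146·139=284116; k=3: 5840+0+4·10·139=11400 → min 11400.
Top-level splits: k=1: (M1..M1)·(M2..M4) → 0+11400+74·4·139 = 52544; k=2: (M1..M2)·(M3..M4) → 43216+202940+74·146·139 = 1747912; k=3: (M1..M3)·(M4..M4) → 8800+0+74·10·139 = 111660.
Best split is after M1, i.e. k = 1.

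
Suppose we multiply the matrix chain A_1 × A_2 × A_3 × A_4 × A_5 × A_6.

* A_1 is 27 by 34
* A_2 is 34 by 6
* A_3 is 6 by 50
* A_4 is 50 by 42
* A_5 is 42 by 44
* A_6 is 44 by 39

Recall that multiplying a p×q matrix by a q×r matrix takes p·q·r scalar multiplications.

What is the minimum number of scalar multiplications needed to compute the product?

45810

Adjacent pairs: A_1A_2 = 27·34·6 = 5508; A_2A_3 = 34·6·50 = 10200; A_3A_4 = 6·50·42 = 12600; A_4A_5 = 50·42·44 = 92400; A_5A_6 = 42·44·39 = 72072.
Length 3: A_1..A_3: k=1: 0+10200+27·34·50=56100; k=2: 5508+0+27·6·50=13608 → min 13608 | A_2..A_4: k=2: 0+12600+34·6·42=21168; k=3: 10200+0+34·50·42=81600 → min 21168 | A_3..A_5: k=3: 0+92400+6·50·44=105600; k=4: 12600+0+6·42·44=23688 → min 23688 | A_4..A_6: k=4: 0+72072+50·42·39=153972; k=5: 92400+0+50·44·39=178200 → min 153972.
Length 4: A_1..A_4: k=1: 0+21168+27·34·42=59724; k=2: 5508+12600+27·6·42=24912; k=3: 13608+0+27·50·42=70308 → min 24912 | A_2..A_5: k=2: 0+23688+34·6·44=32664; k=3: 10200+92400+34·50·44=177400; k=4: 21168+0+34·42·44=84000 → min 32664 | A_3..A_6: k=3: 0+153972+6·50·39=165672; k=4: 12600+72072+6·42·39=94500; k=5: 23688+0+6·44·39=33984 → min 33984.
Length 5: A_1..A_5: k=1: 0+32664+27·34·44=73056; k=2: 5508+23688+27·6·44=36324; k=3: 13608+92400+27·50·44=165408; k=4: 24912+0+27·42·44=74808 → min 36324 | A_2..A_6: k=2: 0+33984+34·6·39=41940; k=3: 10200+153972+34·50·39=230472; k=4: 21168+72072+34·42·39=148932; k=5: 32664+0+34·44·39=91008 → min 41940.
Length 6: A_1..A_6: k=1: 0+41940+27·34·39=77742; k=2: 5508+33984+27·6·39=45810; k=3: 13608+153972+27·50·39=220230; k=4: 24912+72072+27·42·39=141210; k=5: 36324+0+27·44·39=82656 → min 45810.
Optimal order: ((A_1 × A_2) × (((A_3 × A_4) × A_5) × A_6)) with cost 45810.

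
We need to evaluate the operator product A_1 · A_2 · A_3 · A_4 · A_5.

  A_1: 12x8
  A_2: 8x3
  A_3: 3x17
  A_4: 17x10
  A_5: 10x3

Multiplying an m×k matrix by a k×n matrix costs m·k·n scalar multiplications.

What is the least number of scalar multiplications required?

960

Adjacent pairs: A_1A_2 = 12·8·3 = 288; A_2A_3 = 8·3·17 = 408; A_3A_4 = 3·17·10 = 510; A_4A_5 = 17·10·3 = 510.
Length 3: A_1..A_3: k=1: 0+408+12·8·17=2040; k=2: 288+0+12·3·17=900 → min 900 | A_2..A_4: k=2: 0+510+8·3·10=750; k=3: 408+0+8·17·10=1768 → min 750 | A_3..A_5: k=3: 0+510+3·17·3=663; k=4: 510+0+3·10·3=600 → min 600.
Length 4: A_1..A_4: k=1: 0+750+12·8·10=1710; k=2: 288+510+12·3·10=1158; k=3: 900+0+12·17·10=2940 → min 1158 | A_2..A_5: k=2: 0+600+8·3·3=672; k=3: 408+510+8·17·3=1326; k=4: 750+0+8·10·3=990 → min 672.
Length 5: A_1..A_5: k=1: 0+672+12·8·3=960; k=2: 288+600+12·3·3=996; k=3: 900+510+12·17·3=2022; k=4: 1158+0+12·10·3=1518 → min 960.
Optimal order: (A_1 · (A_2 · ((A_3 · A_4) · A_5))) with cost 960.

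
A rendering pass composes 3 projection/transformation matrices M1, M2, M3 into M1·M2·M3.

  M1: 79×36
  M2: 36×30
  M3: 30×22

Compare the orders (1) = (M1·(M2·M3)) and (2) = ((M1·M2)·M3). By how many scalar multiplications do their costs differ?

Order (1) = (M1·(M2·M3)): (M2·M3): 36×30 by 30×22 → 36×22, cost 36·30·22 = 23760; (M1·(M2·M3)): 79×36 by 36×22 → 79×22, cost 79·36·22 = 62568; cumulative 86328. Total 86328.
Order (2) = ((M1·M2)·M3): (M1·M2): 79×36 by 36×30 → 79×30, cost 79·36·30 = 85320; ((M1·M2)·M3): 79×30 by 30×22 → 79×22, cost 79·30·22 = 52140; cumulative 137460. Total 137460.
Difference: |86328 − 137460| = 51132.

51132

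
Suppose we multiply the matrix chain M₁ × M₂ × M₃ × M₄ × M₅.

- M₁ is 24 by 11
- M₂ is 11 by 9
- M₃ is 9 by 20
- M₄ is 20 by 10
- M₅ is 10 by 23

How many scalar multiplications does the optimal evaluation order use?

Adjacent pairs: M₁M₂ = 24·11·9 = 2376; M₂M₃ = 11·9·20 = 1980; M₃M₄ = 9·20·10 = 1800; M₄M₅ = 20·10·23 = 4600.
Length 3: M₁..M₃: k=1: 0+1980+24·11·20=7260; k=2: 2376+0+24·9·20=6696 → min 6696 | M₂..M₄: k=2: 0+1800+11·9·10=2790; k=3: 1980+0+11·20·10=4180 → min 2790 | M₃..M₅: k=3: 0+4600+9·20·23=8740; k=4: 1800+0+9·10·23=3870 → min 3870.
Length 4: M₁..M₄: k=1: 0+2790+24·11·10=5430; k=2: 2376+1800+24·9·10=6336; k=3: 6696+0+24·20·10=11496 → min 5430 | M₂..M₅: k=2: 0+3870+11·9·23=6147; k=3: 1980+4600+11·20·23=11640; k=4: 2790+0+11·10·23=5320 → min 5320.
Length 5: M₁..M₅: k=1: 0+5320+24·11·23=11392; k=2: 2376+3870+24·9·23=11214; k=3: 6696+4600+24·20·23=22336; k=4: 5430+0+24·10·23=10950 → min 10950.
Optimal order: ((M₁ × (M₂ × (M₃ × M₄))) × M₅) with cost 10950.

10950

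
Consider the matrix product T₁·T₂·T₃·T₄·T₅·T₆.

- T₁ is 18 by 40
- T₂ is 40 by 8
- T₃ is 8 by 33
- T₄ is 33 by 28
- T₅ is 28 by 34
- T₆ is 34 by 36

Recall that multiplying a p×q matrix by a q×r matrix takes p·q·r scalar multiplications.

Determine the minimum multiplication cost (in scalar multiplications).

Adjacent pairs: T₁T₂ = 18·40·8 = 5760; T₂T₃ = 40·8·33 = 10560; T₃T₄ = 8·33·28 = 7392; T₄T₅ = 33·28·34 = 31416; T₅T₆ = 28·34·36 = 34272.
Length 3: T₁..T₃: k=1: 0+10560+18·40·33=34320; k=2: 5760+0+18·8·33=10512 → min 10512 | T₂..T₄: k=2: 0+7392+40·8·28=16352; k=3: 10560+0+40·33·28=47520 → min 16352 | T₃..T₅: k=3: 0+31416+8·33·34=40392; k=4: 7392+0+8·28·34=15008 → min 15008 | T₄..T₆: k=4: 0+34272+33·28·36=67536; k=5: 31416+0+33·34·36=71808 → min 67536.
Length 4: T₁..T₄: k=1: 0+16352+18·40·28=36512; k=2: 5760+7392+18·8·28=17184; k=3: 10512+0+18·33·28=27144 → min 17184 | T₂..T₅: k=2: 0+15008+40·8·34=25888; k=3: 10560+31416+40·33·34=86856; k=4: 16352+0+40·28·34=54432 → min 25888 | T₃..T₆: k=3: 0+67536+8·33·36=77040; k=4: 7392+34272+8·28·36=49728; k=5: 15008+0+8·34·36=24800 → min 24800.
Length 5: T₁..T₅: k=1: 0+25888+18·40·34=50368; k=2: 5760+15008+18·8·34=25664; k=3: 10512+31416+18·33·34=62124; k=4: 17184+0+18·28·34=34320 → min 25664 | T₂..T₆: k=2: 0+24800+40·8·36=36320; k=3: 10560+67536+40·33·36=125616; k=4: 16352+34272+40·28·36=90944; k=5: 25888+0+40·34·36=74848 → min 36320.
Length 6: T₁..T₆: k=1: 0+36320+18·40·36=62240; k=2: 5760+24800+18·8·36=35744; k=3: 10512+67536+18·33·36=99432; k=4: 17184+34272+18·28·36=69600; k=5: 25664+0+18·34·36=47696 → min 35744.
Optimal order: ((T₁·T₂)·(((T₃·T₄)·T₅)·T₆)) with cost 35744.

35744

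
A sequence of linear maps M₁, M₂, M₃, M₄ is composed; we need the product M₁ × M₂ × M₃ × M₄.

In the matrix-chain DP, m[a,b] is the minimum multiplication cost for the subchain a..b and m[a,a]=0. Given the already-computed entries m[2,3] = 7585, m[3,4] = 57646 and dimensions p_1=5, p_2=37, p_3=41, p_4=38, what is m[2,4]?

15375

m[2,4] = min over k∈[2,3] of m[2,k]+m[k+1,4]+p_{1}·p_k·p_{4}.
k=2: 0 + 57646 + 5·37·38 = 64676; k=3: 7585 + 0 + 5·41·38 = 15375.
Minimum: 15375 at k=3.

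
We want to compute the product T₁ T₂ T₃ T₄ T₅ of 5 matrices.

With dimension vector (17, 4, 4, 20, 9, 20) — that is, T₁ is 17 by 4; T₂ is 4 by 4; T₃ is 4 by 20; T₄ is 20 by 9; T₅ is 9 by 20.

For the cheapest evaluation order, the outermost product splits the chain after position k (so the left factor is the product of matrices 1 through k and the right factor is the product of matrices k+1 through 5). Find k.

1

Adjacent pairs: T₁T₂ = 17·4·4 = 272; T₂T₃ = 4·4·20 = 320; T₃T₄ = 4·20·9 = 720; T₄T₅ = 20·9·20 = 3600.
Length 3: T₁..T₃: k=1: 0+320+17·4·20=1680; k=2: 272+0+17·4·20=1632 → min 1632 | T₂..T₄: k=2: 0+720+4·4·9=864; k=3: 320+0+4·20·9=1040 → min 864 | T₃..T₅: k=3: 0+3600+4·20·20=5200; k=4: 720+0+4·9·20=1440 → min 1440.
Length 4: T₁..T₄: k=1: 0+864+17·4·9=1476; k=2: 272+720+17·4·9=1604; k=3: 1632+0+17·20·9=4692 → min 1476 | T₂..T₅: k=2: 0+1440+4·4·20=1760; k=3: 320+3600+4·20·20=5520; k=4: 864+0+4·9·20=1584 → min 1584.
Top-level splits: k=1: (T₁..T₁)·(T₂..T₅) → 0+1584+17·4·20 = 2944; k=2: (T₁..T₂)·(T₃..T₅) → 272+1440+17·4·20 = 3072; k=3: (T₁..T₃)·(T₄..T₅) → 1632+3600+17·20·20 = 12032; k=4: (T₁..T₄)·(T₅..T₅) → 1476+0+17·9·20 = 4536.
Best split is after T₁, i.e. k = 1.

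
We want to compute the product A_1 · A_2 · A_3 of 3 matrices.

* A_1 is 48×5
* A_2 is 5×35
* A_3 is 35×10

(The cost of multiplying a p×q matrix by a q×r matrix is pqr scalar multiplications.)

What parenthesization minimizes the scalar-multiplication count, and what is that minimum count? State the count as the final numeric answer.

4150

(A_1 · (A_2 · A_3)): cost 4150.
((A_1 · A_2) · A_3): cost 25200.
Optimal: (A_1 · (A_2 · A_3)) with cost 4150.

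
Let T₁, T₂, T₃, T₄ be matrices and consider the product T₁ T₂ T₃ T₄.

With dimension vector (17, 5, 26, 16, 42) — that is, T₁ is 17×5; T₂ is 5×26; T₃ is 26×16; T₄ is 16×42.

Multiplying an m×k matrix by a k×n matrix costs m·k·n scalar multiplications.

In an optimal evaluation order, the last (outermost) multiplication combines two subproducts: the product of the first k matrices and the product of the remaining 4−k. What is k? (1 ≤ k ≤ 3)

1

Adjacent pairs: T₁T₂ = 17·5·26 = 2210; T₂T₃ = 5·26·16 = 2080; T₃T₄ = 26·16·42 = 17472.
Length 3: T₁..T₃: k=1: 0+2080+17·5·16=3440; k=2: 2210+0+17·26·16=9282 → min 3440 | T₂..T₄: k=2: 0+17472+5·26·42=22932; k=3: 2080+0+5·16·42=5440 → min 5440.
Top-level splits: k=1: (T₁..T₁)·(T₂..T₄) → 0+5440+17·5·42 = 9010; k=2: (T₁..T₂)·(T₃..T₄) → 2210+17472+17·26·42 = 38246; k=3: (T₁..T₃)·(T₄..T₄) → 3440+0+17·16·42 = 14864.
Best split is after T₁, i.e. k = 1.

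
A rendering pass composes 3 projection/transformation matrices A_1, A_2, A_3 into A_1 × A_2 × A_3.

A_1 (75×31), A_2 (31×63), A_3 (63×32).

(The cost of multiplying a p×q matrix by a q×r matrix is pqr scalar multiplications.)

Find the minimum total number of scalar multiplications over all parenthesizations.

Order (A_1 × (A_2 × A_3)): (A_2 × A_3): 31×63 by 63×32 → 31×32, cost 31·63·32 = 62496; (A_1 × (A_2 × A_3)): 75×31 by 31×32 → 75×32, cost 75·31·32 = 74400; cumulative 136896. Total 136896.
Order ((A_1 × A_2) × A_3): (A_1 × A_2): 75×31 by 31×63 → 75×63, cost 75·31·63 = 146475; ((A_1 × A_2) × A_3): 75×63 by 63×32 → 75×32, cost 75·63·32 = 151200; cumulative 297675. Total 297675.
Minimum: 136896.

136896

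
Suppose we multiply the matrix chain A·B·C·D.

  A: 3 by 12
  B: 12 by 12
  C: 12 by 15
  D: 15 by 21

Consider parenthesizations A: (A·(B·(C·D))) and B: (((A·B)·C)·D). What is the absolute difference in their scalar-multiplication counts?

Order A = (A·(B·(C·D))): (C·D): 12×15 by 15×21 → 12×21, cost 12·15·21 = 3780; (B·(C·D)): 12×12 by 12×21 → 12×21, cost 12·12·21 = 3024; cumulative 6804; (A·(B·(C·D))): 3×12 by 12×21 → 3×21, cost 3·12·21 = 756; cumulative 7560. Total 7560.
Order B = (((A·B)·C)·D): (A·B): 3×12 by 12×12 → 3×12, cost 3·12·12 = 432; ((A·B)·C): 3×12 by 12×15 → 3×15, cost 3·12·15 = 540; cumulative 972; (((A·B)·C)·D): 3×15 by 15×21 → 3×21, cost 3·15·21 = 945; cumulative 1917. Total 1917.
Difference: |7560 − 1917| = 5643.

5643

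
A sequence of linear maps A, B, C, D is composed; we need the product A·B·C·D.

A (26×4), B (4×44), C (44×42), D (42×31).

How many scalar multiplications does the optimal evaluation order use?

15824

Adjacent pairs: AB = 26·4·44 = 4576; BC = 4·44·42 = 7392; CD = 44·42·31 = 57288.
Length 3: A..C: k=1: 0+7392+26·4·42=11760; k=2: 4576+0+26·44·42=52624 → min 11760 | B..D: k=2: 0+57288+4·44·31=62744; k=3: 7392+0+4·42·31=12600 → min 12600.
Length 4: A..D: k=1: 0+12600+26·4·31=15824; k=2: 4576+57288+26·44·31=97328; k=3: 11760+0+26·42·31=45612 → min 15824.
Optimal order: (A·((B·C)·D)) with cost 15824.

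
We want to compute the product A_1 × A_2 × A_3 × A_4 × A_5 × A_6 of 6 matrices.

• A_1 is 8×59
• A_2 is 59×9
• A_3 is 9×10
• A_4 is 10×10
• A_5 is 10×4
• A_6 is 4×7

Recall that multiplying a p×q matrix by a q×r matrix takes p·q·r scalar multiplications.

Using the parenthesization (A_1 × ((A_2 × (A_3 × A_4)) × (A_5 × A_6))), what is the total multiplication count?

(A_3 × A_4): 9×10 by 10×10 → 9×10, cost 9·10·10 = 900
(A_2 × (A_3 × A_4)): 59×9 by 9×10 → 59×10, cost 59·9·10 = 5310; cumulative 6210
(A_5 × A_6): 10×4 by 4×7 → 10×7, cost 10·4·7 = 280
((A_2 × (A_3 × A_4)) × (A_5 × A_6)): 59×10 by 10×7 → 59×7, cost 59·10·7 = 4130; cumulative 10620
(A_1 × ((A_2 × (A_3 × A_4)) × (A_5 × A_6))): 8×59 by 59×7 → 8×7, cost 8·59·7 = 3304; cumulative 13924
Total: 13924 scalar multiplications.

13924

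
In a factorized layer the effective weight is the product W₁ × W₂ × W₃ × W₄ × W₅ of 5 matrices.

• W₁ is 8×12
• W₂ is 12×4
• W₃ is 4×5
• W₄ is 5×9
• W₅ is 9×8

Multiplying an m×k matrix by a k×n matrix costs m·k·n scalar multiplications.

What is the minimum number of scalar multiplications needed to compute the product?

Adjacent pairs: W₁W₂ = 8·12·4 = 384; W₂W₃ = 12·4·5 = 240; W₃W₄ = 4·5·9 = 180; W₄W₅ = 5·9·8 = 360.
Length 3: W₁..W₃: k=1: 0+240+8·12·5=720; k=2: 384+0+8·4·5=544 → min 544 | W₂..W₄: k=2: 0+180+12·4·9=612; k=3: 240+0+12·5·9=780 → min 612 | W₃..W₅: k=3: 0+360+4·5·8=520; k=4: 180+0+4·9·8=468 → min 468.
Length 4: W₁..W₄: k=1: 0+612+8·12·9=1476; k=2: 384+180+8·4·9=852; k=3: 544+0+8·5·9=904 → min 852 | W₂..W₅: k=2: 0+468+12·4·8=852; k=3: 240+360+12·5·8=1080; k=4: 612+0+12·9·8=1476 → min 852.
Length 5: W₁..W₅: k=1: 0+852+8·12·8=1620; k=2: 384+468+8·4·8=1108; k=3: 544+360+8·5·8=1224; k=4: 852+0+8·9·8=1428 → min 1108.
Optimal order: ((W₁ × W₂) × ((W₃ × W₄) × W₅)) with cost 1108.

1108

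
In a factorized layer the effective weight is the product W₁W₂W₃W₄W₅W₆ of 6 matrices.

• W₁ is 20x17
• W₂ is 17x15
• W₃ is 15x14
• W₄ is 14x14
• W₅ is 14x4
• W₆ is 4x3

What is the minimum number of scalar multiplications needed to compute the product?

Adjacent pairs: W₁W₂ = 20·17·15 = 5100; W₂W₃ = 17·15·14 = 3570; W₃W₄ = 15·14·14 = 2940; W₄W₅ = 14·14·4 = 784; W₅W₆ = 14·4·3 = 168.
Length 3: W₁..W₃: k=1: 0+3570+20·17·14=8330; k=2: 5100+0+20·15·14=9300 → min 8330 | W₂..W₄: k=2: 0+2940+17·15·14=6510; k=3: 3570+0+17·14·14=6902 → min 6510 | W₃..W₅: k=3: 0+784+15·14·4=1624; k=4: 2940+0+15·14·4=3780 → min 1624 | W₄..W₆: k=4: 0+168+14·14·3=756; k=5: 784+0+14·4·3=952 → min 756.
Length 4: W₁..W₄: k=1: 0+6510+20·17·14=11270; k=2: 5100+2940+20·15·14=12240; k=3: 8330+0+20·14·14=12250 → min 11270 | W₂..W₅: k=2: 0+1624+17·15·4=2644; k=3: 3570+784+17·14·4=5306; k=4: 6510+0+17·14·4=7462 → min 2644 | W₃..W₆: k=3: 0+756+15·14·3=1386; k=4: 2940+168+15·14·3=3738; k=5: 1624+0+15·4·3=1804 → min 1386.
Length 5: W₁..W₅: k=1: 0+2644+20·17·4=4004; k=2: 5100+1624+20·15·4=7924; k=3: 8330+784+20·14·4=10234; k=4: 11270+0+20·14·4=12390 → min 4004 | W₂..W₆: k=2: 0+1386+17·15·3=2151; k=3: 3570+756+17·14·3=5040; k=4: 6510+168+17·14·3=7392; k=5: 2644+0+17·4·3=2848 → min 2151.
Length 6: W₁..W₆: k=1: 0+2151+20·17·3=3171; k=2: 5100+1386+20·15·3=7386; k=3: 8330+756+20·14·3=9926; k=4: 11270+168+20·14·3=12278; k=5: 4004+0+20·4·3=4244 → min 3171.
Optimal order: (W₁(W₂(W₃(W₄(W₅W₆))))) with cost 3171.

3171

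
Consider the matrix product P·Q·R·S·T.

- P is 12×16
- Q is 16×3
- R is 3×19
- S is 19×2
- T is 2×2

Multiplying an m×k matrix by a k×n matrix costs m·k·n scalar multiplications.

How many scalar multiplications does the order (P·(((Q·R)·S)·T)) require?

1968

(Q·R): 16×3 by 3×19 → 16×19, cost 16·3·19 = 912
((Q·R)·S): 16×19 by 19×2 → 16×2, cost 16·19·2 = 608; cumulative 1520
(((Q·R)·S)·T): 16×2 by 2×2 → 16×2, cost 16·2·2 = 64; cumulative 1584
(P·(((Q·R)·S)·T)): 12×16 by 16×2 → 12×2, cost 12·16·2 = 384; cumulative 1968
Total: 1968 scalar multiplications.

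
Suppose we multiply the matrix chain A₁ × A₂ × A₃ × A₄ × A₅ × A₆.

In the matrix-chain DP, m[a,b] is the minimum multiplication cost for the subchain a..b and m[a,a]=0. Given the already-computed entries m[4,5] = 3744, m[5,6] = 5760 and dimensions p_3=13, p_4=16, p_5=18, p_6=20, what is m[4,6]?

8424

m[4,6] = min over k∈[4,5] of m[4,k]+m[k+1,6]+p_{3}·p_k·p_{6}.
k=4: 0 + 5760 + 13·16·20 = 9920; k=5: 3744 + 0 + 13·18·20 = 8424.
Minimum: 8424 at k=5.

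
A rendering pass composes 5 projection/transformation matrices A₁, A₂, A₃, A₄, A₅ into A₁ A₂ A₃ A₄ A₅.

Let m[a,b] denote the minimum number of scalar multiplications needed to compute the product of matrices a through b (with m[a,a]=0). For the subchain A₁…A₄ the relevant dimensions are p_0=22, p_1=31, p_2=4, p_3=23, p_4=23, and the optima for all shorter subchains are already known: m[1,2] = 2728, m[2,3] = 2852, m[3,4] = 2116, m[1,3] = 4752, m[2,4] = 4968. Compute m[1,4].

m[1,4] = min over k∈[1,3] of m[1,k]+m[k+1,4]+p_{0}·p_k·p_{4}.
k=1: 0 + 4968 + 22·31·23 = 20654; k=2: 2728 + 2116 + 22·4·23 = 6868; k=3: 4752 + 0 + 22·23·23 = 16390.
Minimum: 6868 at k=2.

6868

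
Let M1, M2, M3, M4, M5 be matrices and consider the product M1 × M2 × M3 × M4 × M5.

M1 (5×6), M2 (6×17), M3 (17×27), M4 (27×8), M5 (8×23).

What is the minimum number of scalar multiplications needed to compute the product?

4805

Adjacent pairs: M1M2 = 5·6·17 = 510; M2M3 = 6·17·27 = 2754; M3M4 = 17·27·8 = 3672; M4M5 = 27·8·23 = 4968.
Length 3: M1..M3: k=1: 0+2754+5·6·27=3564; k=2: 510+0+5·17·27=2805 → min 2805 | M2..M4: k=2: 0+3672+6·17·8=4488; k=3: 2754+0+6·27·8=4050 → min 4050 | M3..M5: k=3: 0+4968+17·27·23=15525; k=4: 3672+0+17·8·23=6800 → min 6800.
Length 4: M1..M4: k=1: 0+4050+5·6·8=4290; k=2: 510+3672+5·17·8=4862; k=3: 2805+0+5·27·8=3885 → min 3885 | M2..M5: k=2: 0+6800+6·17·23=9146; k=3: 2754+4968+6·27·23=11448; k=4: 4050+0+6·8·23=5154 → min 5154.
Length 5: M1..M5: k=1: 0+5154+5·6·23=5844; k=2: 510+6800+5·17·23=9265; k=3: 2805+4968+5·27·23=10878; k=4: 3885+0+5·8·23=4805 → min 4805.
Optimal order: ((((M1 × M2) × M3) × M4) × M5) with cost 4805.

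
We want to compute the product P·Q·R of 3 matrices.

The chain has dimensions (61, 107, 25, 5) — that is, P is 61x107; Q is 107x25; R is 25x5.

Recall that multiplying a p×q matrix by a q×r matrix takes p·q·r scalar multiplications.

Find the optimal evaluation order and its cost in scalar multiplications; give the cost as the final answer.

46010

(P·(Q·R)): cost 46010.
((P·Q)·R): cost 170800.
Optimal: (P·(Q·R)) with cost 46010.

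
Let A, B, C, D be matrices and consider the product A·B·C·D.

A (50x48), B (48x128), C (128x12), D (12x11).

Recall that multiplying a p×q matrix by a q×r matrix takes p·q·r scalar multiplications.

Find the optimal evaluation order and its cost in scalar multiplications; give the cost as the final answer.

Adjacent pairs: AB = 50·48·128 = 307200; BC = 48·128·12 = 73728; CD = 128·12·11 = 16896.
Length 3: A..C: k=1: 0+73728+50·48·12=102528; k=2: 307200+0+50·128·12=384000 → min 102528 | B..D: k=2: 0+16896+48·128·11=84480; k=3: 73728+0+48·12·11=80064 → min 80064.
Length 4: A..D: k=1: 0+80064+50·48·11=106464; k=2: 307200+16896+50·128·11=394496; k=3: 102528+0+50·12·11=109128 → min 106464.
Optimal parenthesization: (A·((B·C)·D)) with cost 106464.

106464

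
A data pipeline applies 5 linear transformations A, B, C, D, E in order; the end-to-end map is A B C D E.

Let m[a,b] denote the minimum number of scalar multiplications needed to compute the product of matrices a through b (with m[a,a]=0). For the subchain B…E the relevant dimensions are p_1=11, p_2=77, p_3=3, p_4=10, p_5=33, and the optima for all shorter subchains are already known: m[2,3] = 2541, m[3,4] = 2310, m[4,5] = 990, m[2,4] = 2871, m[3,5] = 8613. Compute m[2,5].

4620

m[2,5] = min over k∈[2,4] of m[2,k]+m[k+1,5]+p_{1}·p_k·p_{5}.
k=2: 0 + 8613 + 11·77·33 = 36564; k=3: 2541 + 990 + 11·3·33 = 4620; k=4: 2871 + 0 + 11·10·33 = 6501.
Minimum: 4620 at k=3.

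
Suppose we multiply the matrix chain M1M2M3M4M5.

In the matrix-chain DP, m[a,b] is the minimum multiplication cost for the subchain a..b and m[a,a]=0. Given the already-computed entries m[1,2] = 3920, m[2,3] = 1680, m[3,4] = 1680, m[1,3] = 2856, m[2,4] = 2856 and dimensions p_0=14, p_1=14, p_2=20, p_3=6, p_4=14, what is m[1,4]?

4032

m[1,4] = min over k∈[1,3] of m[1,k]+m[k+1,4]+p_{0}·p_k·p_{4}.
k=1: 0 + 2856 + 14·14·14 = 5600; k=2: 3920 + 1680 + 14·20·14 = 9520; k=3: 2856 + 0 + 14·6·14 = 4032.
Minimum: 4032 at k=3.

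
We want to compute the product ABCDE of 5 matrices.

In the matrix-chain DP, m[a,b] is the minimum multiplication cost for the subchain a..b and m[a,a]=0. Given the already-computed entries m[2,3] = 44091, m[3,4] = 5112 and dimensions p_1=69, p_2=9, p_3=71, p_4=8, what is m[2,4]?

10080

m[2,4] = min over k∈[2,3] of m[2,k]+m[k+1,4]+p_{1}·p_k·p_{4}.
k=2: 0 + 5112 + 69·9·8 = 10080; k=3: 44091 + 0 + 69·71·8 = 83283.
Minimum: 10080 at k=2.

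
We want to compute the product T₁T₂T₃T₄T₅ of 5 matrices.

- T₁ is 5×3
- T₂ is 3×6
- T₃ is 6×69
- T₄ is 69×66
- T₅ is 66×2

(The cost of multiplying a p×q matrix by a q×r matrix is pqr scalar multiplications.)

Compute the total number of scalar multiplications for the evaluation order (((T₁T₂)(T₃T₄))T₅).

30054

(T₁T₂): 5×3 by 3×6 → 5×6, cost 5·3·6 = 90
(T₃T₄): 6×69 by 69×66 → 6×66, cost 6·69·66 = 27324
((T₁T₂)(T₃T₄)): 5×6 by 6×66 → 5×66, cost 5·6·66 = 1980; cumulative 29394
(((T₁T₂)(T₃T₄))T₅): 5×66 by 66×2 → 5×2, cost 5·66·2 = 660; cumulative 30054
Total: 30054 scalar multiplications.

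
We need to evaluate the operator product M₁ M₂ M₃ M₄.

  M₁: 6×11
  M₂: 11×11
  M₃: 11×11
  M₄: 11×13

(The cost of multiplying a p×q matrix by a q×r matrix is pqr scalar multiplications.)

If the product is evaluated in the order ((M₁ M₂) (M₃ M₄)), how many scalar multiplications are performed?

3157

(M₁ M₂): 6×11 by 11×11 → 6×11, cost 6·11·11 = 726
(M₃ M₄): 11×11 by 11×13 → 11×13, cost 11·11·13 = 1573
((M₁ M₂) (M₃ M₄)): 6×11 by 11×13 → 6×13, cost 6·11·13 = 858; cumulative 3157
Total: 3157 scalar multiplications.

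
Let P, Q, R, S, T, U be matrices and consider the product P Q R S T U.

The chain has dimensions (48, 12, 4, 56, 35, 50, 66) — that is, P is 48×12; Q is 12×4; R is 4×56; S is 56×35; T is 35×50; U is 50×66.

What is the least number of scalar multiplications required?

Adjacent pairs: PQ = 48·12·4 = 2304; QR = 12·4·56 = 2688; RS = 4·56·35 = 7840; ST = 56·35·50 = 98000; TU = 35·50·66 = 115500.
Length 3: P..R: k=1: 0+2688+48·12·56=34944; k=2: 2304+0+48·4·56=13056 → min 13056 | Q..S: k=2: 0+7840+12·4·35=9520; k=3: 2688+0+12·56·35=26208 → min 9520 | R..T: k=3: 0+98000+4·56·50=109200; k=4: 7840+0+4·35·50=14840 → min 14840 | S..U: k=4: 0+115500+56·35·66=244860; k=5: 98000+0+56·50·66=282800 → min 244860.
Length 4: P..S: k=1: 0+9520+48·12·35=29680; k=2: 2304+7840+48·4·35=16864; k=3: 13056+0+48·56·35=107136 → min 16864 | Q..T: k=2: 0+14840+12·4·50=17240; k=3: 2688+98000+12·56·50=134288; k=4: 9520+0+12·35·50=30520 → min 17240 | R..U: k=3: 0+244860+4·56·66=259644; k=4: 7840+115500+4·35·66=132580; k=5: 14840+0+4·50·66=28040 → min 28040.
Length 5: P..T: k=1: 0+17240+48·12·50=46040; k=2: 2304+14840+48·4·50=26744; k=3: 13056+98000+48·56·50=245456; k=4: 16864+0+48·35·50=100864 → min 26744 | Q..U: k=2: 0+28040+12·4·66=31208; k=3: 2688+244860+12·56·66=291900; k=4: 9520+115500+12·35·66=152740; k=5: 17240+0+12·50·66=56840 → min 31208.
Length 6: P..U: k=1: 0+31208+48·12·66=69224; k=2: 2304+28040+48·4·66=43016; k=3: 13056+244860+48·56·66=435324; k=4: 16864+115500+48·35·66=243244; k=5: 26744+0+48·50·66=185144 → min 43016.
Optimal order: ((P Q) (((R S) T) U)) with cost 43016.

43016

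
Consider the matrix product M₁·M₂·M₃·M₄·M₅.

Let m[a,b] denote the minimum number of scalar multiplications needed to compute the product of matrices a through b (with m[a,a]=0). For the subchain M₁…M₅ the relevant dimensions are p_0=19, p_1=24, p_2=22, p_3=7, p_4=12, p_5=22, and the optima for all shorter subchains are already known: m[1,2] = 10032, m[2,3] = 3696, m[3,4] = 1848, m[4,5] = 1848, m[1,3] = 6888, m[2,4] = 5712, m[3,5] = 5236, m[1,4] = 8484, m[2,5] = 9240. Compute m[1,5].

m[1,5] = min over k∈[1,4] of m[1,k]+m[k+1,5]+p_{0}·p_k·p_{5}.
k=1: 0 + 9240 + 19·24·22 = 19272; k=2: 10032 + 5236 + 19·22·22 = 24464; k=3: 6888 + 1848 + 19·7·22 = 11662; k=4: 8484 + 0 + 19·12·22 = 13500.
Minimum: 11662 at k=3.

11662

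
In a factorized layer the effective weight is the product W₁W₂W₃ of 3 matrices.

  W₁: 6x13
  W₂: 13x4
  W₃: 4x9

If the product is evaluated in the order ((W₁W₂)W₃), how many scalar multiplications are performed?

(W₁W₂): 6×13 by 13×4 → 6×4, cost 6·13·4 = 312
((W₁W₂)W₃): 6×4 by 4×9 → 6×9, cost 6·4·9 = 216; cumulative 528
Total: 528 scalar multiplications.

528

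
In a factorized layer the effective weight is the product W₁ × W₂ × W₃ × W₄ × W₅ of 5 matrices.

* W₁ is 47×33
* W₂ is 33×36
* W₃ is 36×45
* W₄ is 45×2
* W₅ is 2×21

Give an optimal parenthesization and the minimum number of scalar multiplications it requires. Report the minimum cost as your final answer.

10692

Adjacent pairs: W₁W₂ = 47·33·36 = 55836; W₂W₃ = 33·36·45 = 53460; W₃W₄ = 36·45·2 = 3240; W₄W₅ = 45·2·21 = 1890.
Length 3: W₁..W₃: k=1: 0+53460+47·33·45=123255; k=2: 55836+0+47·36·45=131976 → min 123255 | W₂..W₄: k=2: 0+3240+33·36·2=5616; k=3: 53460+0+33·45·2=56430 → min 5616 | W₃..W₅: k=3: 0+1890+36·45·21=35910; k=4: 3240+0+36·2·21=4752 → min 4752.
Length 4: W₁..W₄: k=1: 0+5616+47·33·2=8718; k=2: 55836+3240+47·36·2=62460; k=3: 123255+0+47·45·2=127485 → min 8718 | W₂..W₅: k=2: 0+4752+33·36·21=29700; k=3: 53460+1890+33·45·21=86535; k=4: 5616+0+33·2·21=7002 → min 7002.
Length 5: W₁..W₅: k=1: 0+7002+47·33·21=39573; k=2: 55836+4752+47·36·21=96120; k=3: 123255+1890+47·45·21=169560; k=4: 8718+0+47·2·21=10692 → min 10692.
Optimal parenthesization: ((W₁ × (W₂ × (W₃ × W₄))) × W₅) with cost 10692.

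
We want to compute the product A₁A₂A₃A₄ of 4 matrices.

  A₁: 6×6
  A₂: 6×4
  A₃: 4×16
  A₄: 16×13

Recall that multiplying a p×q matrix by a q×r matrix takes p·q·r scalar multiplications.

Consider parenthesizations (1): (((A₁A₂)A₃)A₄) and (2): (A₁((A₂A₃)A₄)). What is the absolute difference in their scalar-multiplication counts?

Order (1) = (((A₁A₂)A₃)A₄): (A₁A₂): 6×6 by 6×4 → 6×4, cost 6·6·4 = 144; ((A₁A₂)A₃): 6×4 by 4×16 → 6×16, cost 6·4·16 = 384; cumulative 528; (((A₁A₂)A₃)A₄): 6×16 by 16×13 → 6×13, cost 6·16·13 = 1248; cumulative 1776. Total 1776.
Order (2) = (A₁((A₂A₃)A₄)): (A₂A₃): 6×4 by 4×16 → 6×16, cost 6·4·16 = 384; ((A₂A₃)A₄): 6×16 by 16×13 → 6×13, cost 6·16·13 = 1248; cumulative 1632; (A₁((A₂A₃)A₄)): 6×6 by 6×13 → 6×13, cost 6·6·13 = 468; cumulative 2100. Total 2100.
Difference: |1776 − 2100| = 324.

324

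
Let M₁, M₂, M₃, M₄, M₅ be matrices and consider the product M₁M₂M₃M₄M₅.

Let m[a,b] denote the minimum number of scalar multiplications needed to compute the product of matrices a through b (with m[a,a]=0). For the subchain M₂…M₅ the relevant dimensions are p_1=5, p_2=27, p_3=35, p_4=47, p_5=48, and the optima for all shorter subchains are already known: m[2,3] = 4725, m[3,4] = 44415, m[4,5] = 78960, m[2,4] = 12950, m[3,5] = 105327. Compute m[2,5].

24230

m[2,5] = min over k∈[2,4] of m[2,k]+m[k+1,5]+p_{1}·p_k·p_{5}.
k=2: 0 + 105327 + 5·27·48 = 111807; k=3: 4725 + 78960 + 5·35·48 = 92085; k=4: 12950 + 0 + 5·47·48 = 24230.
Minimum: 24230 at k=4.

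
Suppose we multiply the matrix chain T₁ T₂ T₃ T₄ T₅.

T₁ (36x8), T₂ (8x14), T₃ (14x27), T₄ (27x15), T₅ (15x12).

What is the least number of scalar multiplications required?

11160

Adjacent pairs: T₁T₂ = 36·8·14 = 4032; T₂T₃ = 8·14·27 = 3024; T₃T₄ = 14·27·15 = 5670; T₄T₅ = 27·15·12 = 4860.
Length 3: T₁..T₃: k=1: 0+3024+36·8·27=10800; k=2: 4032+0+36·14·27=17640 → min 10800 | T₂..T₄: k=2: 0+5670+8·14·15=7350; k=3: 3024+0+8·27·15=6264 → min 6264 | T₃..T₅: k=3: 0+4860+14·27·12=9396; k=4: 5670+0+14·15·12=8190 → min 8190.
Length 4: T₁..T₄: k=1: 0+6264+36·8·15=10584; k=2: 4032+5670+36·14·15=17262; k=3: 10800+0+36·27·15=25380 → min 10584 | T₂..T₅: k=2: 0+8190+8·14·12=9534; k=3: 3024+4860+8·27·12=10476; k=4: 6264+0+8·15·12=7704 → min 7704.
Length 5: T₁..T₅: k=1: 0+7704+36·8·12=11160; k=2: 4032+8190+36·14·12=18270; k=3: 10800+4860+36·27·12=27324; k=4: 10584+0+36·15·12=17064 → min 11160.
Optimal order: (T₁ (((T₂ T₃) T₄) T₅)) with cost 11160.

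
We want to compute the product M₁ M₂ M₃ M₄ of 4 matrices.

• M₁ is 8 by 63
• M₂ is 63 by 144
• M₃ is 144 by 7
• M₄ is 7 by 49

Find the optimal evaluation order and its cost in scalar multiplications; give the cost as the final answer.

69776

Adjacent pairs: M₁M₂ = 8·63·144 = 72576; M₂M₃ = 63·144·7 = 63504; M₃M₄ = 144·7·49 = 49392.
Length 3: M₁..M₃: k=1: 0+63504+8·63·7=67032; k=2: 72576+0+8·144·7=80640 → min 67032 | M₂..M₄: k=2: 0+49392+63·144·49=493920; k=3: 63504+0+63·7·49=85113 → min 85113.
Length 4: M₁..M₄: k=1: 0+85113+8·63·49=109809; k=2: 72576+49392+8·144·49=178416; k=3: 67032+0+8·7·49=69776 → min 69776.
Optimal parenthesization: ((M₁ (M₂ M₃)) M₄) with cost 69776.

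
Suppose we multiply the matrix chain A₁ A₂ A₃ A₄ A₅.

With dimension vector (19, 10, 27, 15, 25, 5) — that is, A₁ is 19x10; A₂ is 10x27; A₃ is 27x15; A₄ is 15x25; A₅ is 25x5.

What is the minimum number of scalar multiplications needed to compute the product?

Adjacent pairs: A₁A₂ = 19·10·27 = 5130; A₂A₃ = 10·27·15 = 4050; A₃A₄ = 27·15·25 = 10125; A₄A₅ = 15·25·5 = 1875.
Length 3: A₁..A₃: k=1: 0+4050+19·10·15=6900; k=2: 5130+0+19·27·15=12825 → min 6900 | A₂..A₄: k=2: 0+10125+10·27·25=16875; k=3: 4050+0+10·15·25=7800 → min 7800 | A₃..A₅: k=3: 0+1875+27·15·5=3900; k=4: 10125+0+27·25·5=13500 → min 3900.
Length 4: A₁..A₄: k=1: 0+7800+19·10·25=12550; k=2: 5130+10125+19·27·25=28080; k=3: 6900+0+19·15·25=14025 → min 12550 | A₂..A₅: k=2: 0+3900+10·27·5=5250; k=3: 4050+1875+10·15·5=6675; k=4: 7800+0+10·25·5=9050 → min 5250.
Length 5: A₁..A₅: k=1: 0+5250+19·10·5=6200; k=2: 5130+3900+19·27·5=11595; k=3: 6900+1875+19·15·5=10200; k=4: 12550+0+19·25·5=14925 → min 6200.
Optimal order: (A₁ (A₂ (A₃ (A₄ A₅)))) with cost 6200.

6200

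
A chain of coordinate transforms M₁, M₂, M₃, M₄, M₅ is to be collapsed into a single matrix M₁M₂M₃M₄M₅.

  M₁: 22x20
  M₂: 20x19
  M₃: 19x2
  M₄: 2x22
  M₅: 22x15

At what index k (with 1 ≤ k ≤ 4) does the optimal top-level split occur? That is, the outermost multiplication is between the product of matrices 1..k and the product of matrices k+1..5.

3

Adjacent pairs: M₁M₂ = 22·20·19 = 8360; M₂M₃ = 20·19·2 = 760; M₃M₄ = 19·2·22 = 836; M₄M₅ = 2·22·15 = 660.
Length 3: M₁..M₃: k=1: 0+760+22·20·2=1640; k=2: 8360+0+22·19·2=9196 → min 1640 | M₂..M₄: k=2: 0+836+20·19·22=9196; k=3: 760+0+20·2·22=1640 → min 1640 | M₃..M₅: k=3: 0+660+19·2·15=1230; k=4: 836+0+19·22·15=7106 → min 1230.
Length 4: M₁..M₄: k=1: 0+1640+22·20·22=11320; k=2: 8360+836+22·19·22=18392; k=3: 1640+0+22·2·22=2608 → min 2608 | M₂..M₅: k=2: 0+1230+20·19·15=6930; k=3: 760+660+20·2·15=2020; k=4: 1640+0+20·22·15=8240 → min 2020.
Top-level splits: k=1: (M₁..M₁)·(M₂..M₅) → 0+2020+22·20·15 = 8620; k=2: (M₁..M₂)·(M₃..M₅) → 8360+1230+22·19·15 = 15860; k=3: (M₁..M₃)·(M₄..M₅) → 1640+660+22·2·15 = 2960; k=4: (M₁..M₄)·(M₅..M₅) → 2608+0+22·22·15 = 9868.
Best split is after M₃, i.e. k = 3.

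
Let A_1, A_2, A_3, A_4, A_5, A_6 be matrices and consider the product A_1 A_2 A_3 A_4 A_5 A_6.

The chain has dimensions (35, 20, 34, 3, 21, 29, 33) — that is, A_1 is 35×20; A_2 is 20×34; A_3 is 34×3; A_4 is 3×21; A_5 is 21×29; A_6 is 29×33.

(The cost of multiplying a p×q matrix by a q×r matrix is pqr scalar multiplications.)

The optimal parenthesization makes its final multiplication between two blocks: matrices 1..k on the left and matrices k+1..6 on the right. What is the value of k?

Adjacent pairs: A_1A_2 = 35·20·34 = 23800; A_2A_3 = 20·34·3 = 2040; A_3A_4 = 34·3·21 = 2142; A_4A_5 = 3·21·29 = 1827; A_5A_6 = 21·29·33 = 20097.
Length 3: A_1..A_3: k=1: 0+2040+35·20·3=4140; k=2: 23800+0+35·34·3=27370 → min 4140 | A_2..A_4: k=2: 0+2142+20·34·21=16422; k=3: 2040+0+20·3·21=3300 → min 3300 | A_3..A_5: k=3: 0+1827+34·3·29=4785; k=4: 2142+0+34·21·29=22848 → min 4785 | A_4..A_6: k=4: 0+20097+3·21·33=22176; k=5: 1827+0+3·29·33=4698 → min 4698.
Length 4: A_1..A_4: k=1: 0+3300+35·20·21=18000; k=2: 23800+2142+35·34·21=50932; k=3: 4140+0+35·3·21=6345 → min 6345 | A_2..A_5: k=2: 0+4785+20·34·29=24505; k=3: 2040+1827+20·3·29=5607; k=4: 3300+0+20·21·29=15480 → min 5607 | A_3..A_6: k=3: 0+4698+34·3·33=8064; k=4: 2142+20097+34·21·33=45801; k=5: 4785+0+34·29·33=37323 → min 8064.
Length 5: A_1..A_5: k=1: 0+5607+35·20·29=25907; k=2: 23800+4785+35·34·29=63095; k=3: 4140+1827+35·3·29=9012; k=4: 6345+0+35·21·29=27660 → min 9012 | A_2..A_6: k=2: 0+8064+20·34·33=30504; k=3: 2040+4698+20·3·33=8718; k=4: 3300+20097+20·21·33=37257; k=5: 5607+0+20·29·33=24747 → min 8718.
Top-level splits: k=1: (A_1..A_1)·(A_2..A_6) → 0+8718+35·20·33 = 31818; k=2: (A_1..A_2)·(A_3..A_6) → 23800+8064+35·34·33 = 71134; k=3: (A_1..A_3)·(A_4..A_6) → 4140+4698+35·3·33 = 12303; k=4: (A_1..A_4)·(A_5..A_6) → 6345+20097+35·21·33 = 50697; k=5: (A_1..A_5)·(A_6..A_6) → 9012+0+35·29·33 = 42507.
Best split is after A_3, i.e. k = 3.

3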